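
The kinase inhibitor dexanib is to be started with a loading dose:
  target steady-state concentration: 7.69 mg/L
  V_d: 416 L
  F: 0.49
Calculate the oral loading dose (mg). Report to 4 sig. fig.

6529 mg

LD = Css × Vd / F = 7.69 × 416 / 0.49 = 6529 mg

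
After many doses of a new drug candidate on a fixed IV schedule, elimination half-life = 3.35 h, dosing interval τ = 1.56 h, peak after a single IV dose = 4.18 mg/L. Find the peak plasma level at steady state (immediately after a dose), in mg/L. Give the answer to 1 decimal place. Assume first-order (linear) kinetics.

15.2 mg/L

k = ln2 / t½ = 0.693147 / 3.35 = 0.2069 h⁻¹
e^(−kτ) = e^(−0.2069 × 1.56) = 0.7241
Accumulation ratio R = 1 / (1 − e^(−kτ)) = 1 / (1 − 0.7241) = 3.625
Steady-state peak = C₀ × R = 4.18 × 3.625 = 15.15 mg/L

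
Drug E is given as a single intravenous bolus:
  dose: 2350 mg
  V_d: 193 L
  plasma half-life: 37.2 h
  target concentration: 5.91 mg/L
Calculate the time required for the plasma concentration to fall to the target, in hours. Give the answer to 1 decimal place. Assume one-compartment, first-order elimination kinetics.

38.8 h

C₀ = Dose / Vd = 2350 / 193 = 12.18 mg/L
k = ln2 / t½ = 0.693147 / 37.2 = 0.01863 h⁻¹
t = ln(C₀ / C) / k = ln(12.18 / 5.91) / 0.01863
  = ln(2.061) / 0.01863 = 0.7232 / 0.01863 = 38.82 h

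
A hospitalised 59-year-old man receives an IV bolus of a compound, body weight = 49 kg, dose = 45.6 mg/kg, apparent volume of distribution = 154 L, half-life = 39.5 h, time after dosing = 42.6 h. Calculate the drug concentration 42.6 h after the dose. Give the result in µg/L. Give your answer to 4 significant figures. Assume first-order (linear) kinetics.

Total dose = 45.6 × 49 = 2234 mg
C₀ = Dose / Vd = 2234 / 154 = 14.51 mg/L
k = ln2 / t½ = 0.693147 / 39.5 = 0.01755 h⁻¹
C = C₀ · e^(−k·t) = 14.51 × e^(−0.01755 × 42.6)
  = 14.51 × 0.4735 = 6.870 mg/L
Convert: 6.870 mg/L × 1000 = 6870 µg/L

6870 µg/L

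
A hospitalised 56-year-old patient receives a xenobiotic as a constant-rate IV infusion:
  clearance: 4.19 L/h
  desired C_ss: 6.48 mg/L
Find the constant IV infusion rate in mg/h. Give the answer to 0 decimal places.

27 mg/h

At steady state, infusion rate R₀ = Css × CL = 6.48 × 4.190 = 27.15 mg/h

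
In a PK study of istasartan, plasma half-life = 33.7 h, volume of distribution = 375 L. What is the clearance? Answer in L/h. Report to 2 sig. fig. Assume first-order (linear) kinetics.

7.7 L/h

k = ln2 / t½ = 0.693147 / 33.7 = 0.02057 h⁻¹
CL = k × Vd = 0.02057 × 375 = 7.714 L/h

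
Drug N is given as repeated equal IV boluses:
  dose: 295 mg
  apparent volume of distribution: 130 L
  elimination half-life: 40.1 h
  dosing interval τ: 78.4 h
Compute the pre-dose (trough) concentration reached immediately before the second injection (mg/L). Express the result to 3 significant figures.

C₀ per dose = Dose / Vd = 295 / 130 = 2.269 mg/L
k = ln2 / t½ = 0.693147 / 40.1 = 0.01729 h⁻¹
Fraction remaining after one interval: r = e^(−kτ) = e^(−0.01729 × 78.4) = 0.2578
Before dose 2, 1 dose has been given (aged 1τ).
C_trough = C₀ × r = 2.269 × 0.2578 = 0.5849 mg/L

0.585 mg/L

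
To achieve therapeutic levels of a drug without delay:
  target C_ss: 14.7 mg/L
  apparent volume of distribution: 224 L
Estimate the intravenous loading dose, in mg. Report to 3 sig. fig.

3290 mg

LD = Css × Vd = 14.7 × 224 = 3293 mg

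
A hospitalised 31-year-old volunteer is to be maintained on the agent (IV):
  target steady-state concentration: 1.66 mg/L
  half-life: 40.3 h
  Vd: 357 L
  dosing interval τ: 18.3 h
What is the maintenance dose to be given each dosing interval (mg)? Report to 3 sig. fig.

187 mg

k = ln2 / t½ = 0.693147 / 40.3 = 0.01720 h⁻¹
CL = k × Vd = 0.01720 × 357 = 6.140 L/h
At steady state, Dose/τ = Css × CL.
Dose = Css × CL × τ = 1.66 × 6.140 × 18.3 = 186.5 mg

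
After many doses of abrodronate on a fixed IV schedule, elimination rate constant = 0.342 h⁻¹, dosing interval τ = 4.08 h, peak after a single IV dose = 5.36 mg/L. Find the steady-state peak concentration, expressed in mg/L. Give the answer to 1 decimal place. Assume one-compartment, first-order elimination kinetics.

7.1 mg/L

e^(−kτ) = e^(−0.3420 × 4.08) = 0.2477
Accumulation ratio R = 1 / (1 − e^(−kτ)) = 1 / (1 − 0.2477) = 1.329
Steady-state peak = C₀ × R = 5.36 × 1.329 = 7.123 mg/L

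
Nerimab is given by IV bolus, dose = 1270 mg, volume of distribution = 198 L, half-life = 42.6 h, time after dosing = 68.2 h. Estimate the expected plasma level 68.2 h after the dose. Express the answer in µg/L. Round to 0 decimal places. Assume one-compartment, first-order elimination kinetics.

2115 µg/L

C₀ = Dose / Vd = 1270 / 198 = 6.414 mg/L
k = ln2 / t½ = 0.693147 / 42.6 = 0.01627 h⁻¹
C = C₀ · e^(−k·t) = 6.414 × e^(−0.01627 × 68.2)
  = 6.414 × 0.3297 = 2.115 mg/L
Convert: 2.115 mg/L × 1000 = 2115 µg/L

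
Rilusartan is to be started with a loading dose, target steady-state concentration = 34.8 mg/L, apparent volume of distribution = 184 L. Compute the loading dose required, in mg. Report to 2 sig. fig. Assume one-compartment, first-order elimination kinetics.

LD = Css × Vd = 34.8 × 184 = 6403 mg

6400 mg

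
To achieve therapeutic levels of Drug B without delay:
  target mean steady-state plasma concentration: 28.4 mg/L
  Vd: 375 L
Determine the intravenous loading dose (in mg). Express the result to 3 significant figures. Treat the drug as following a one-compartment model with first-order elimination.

10700 mg

LD = Css × Vd = 28.4 × 375 = 10650 mg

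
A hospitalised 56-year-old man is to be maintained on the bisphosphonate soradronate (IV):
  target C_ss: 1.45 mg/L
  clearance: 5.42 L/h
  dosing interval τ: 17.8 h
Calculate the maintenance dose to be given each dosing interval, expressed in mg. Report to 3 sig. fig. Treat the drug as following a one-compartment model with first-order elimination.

At steady state, Dose/τ = Css × CL.
Dose = Css × CL × τ = 1.45 × 5.420 × 17.8 = 139.9 mg

140 mg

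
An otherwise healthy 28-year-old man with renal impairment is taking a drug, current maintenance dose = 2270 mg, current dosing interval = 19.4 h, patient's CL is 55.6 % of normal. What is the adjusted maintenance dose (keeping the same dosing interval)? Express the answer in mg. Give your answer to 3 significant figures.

1260 mg

To keep the same average steady-state level, dosing rate must scale with clearance.
CL ratio = 55.6 / 100 = 0.5560
New dose (same interval) = 2270 × 0.5560 = 1262 mg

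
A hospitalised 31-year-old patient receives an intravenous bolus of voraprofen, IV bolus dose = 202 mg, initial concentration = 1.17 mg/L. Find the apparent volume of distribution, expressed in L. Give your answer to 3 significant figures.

173 L

Vd = Dose / C₀ = 202.0 / 1.17 = 172.6 L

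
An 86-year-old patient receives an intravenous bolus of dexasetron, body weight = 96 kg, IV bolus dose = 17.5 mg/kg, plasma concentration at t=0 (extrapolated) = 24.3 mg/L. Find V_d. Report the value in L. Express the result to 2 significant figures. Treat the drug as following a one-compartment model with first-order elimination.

69 L

Dose = 17.5 × 96 = 1680 mg
Vd = Dose / C₀ = 1680 / 24.3 = 69.14 L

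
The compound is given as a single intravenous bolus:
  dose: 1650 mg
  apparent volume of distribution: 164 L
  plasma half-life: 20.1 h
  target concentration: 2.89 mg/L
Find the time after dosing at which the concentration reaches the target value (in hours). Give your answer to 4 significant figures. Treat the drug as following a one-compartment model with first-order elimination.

36.17 h

C₀ = Dose / Vd = 1650 / 164 = 10.06 mg/L
k = ln2 / t½ = 0.693147 / 20.1 = 0.03448 h⁻¹
t = ln(C₀ / C) / k = ln(10.06 / 2.89) / 0.03448
  = ln(3.481) / 0.03448 = 1.247 / 0.03448 = 36.17 h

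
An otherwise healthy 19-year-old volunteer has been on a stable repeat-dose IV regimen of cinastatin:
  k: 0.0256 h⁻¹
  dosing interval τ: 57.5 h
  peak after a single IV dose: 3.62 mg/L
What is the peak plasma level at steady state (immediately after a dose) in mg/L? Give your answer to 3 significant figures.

e^(−kτ) = e^(−0.02560 × 57.5) = 0.2295
Accumulation ratio R = 1 / (1 − e^(−kτ)) = 1 / (1 − 0.2295) = 1.298
Steady-state peak = C₀ × R = 3.62 × 1.298 = 4.699 mg/L

4.70 mg/L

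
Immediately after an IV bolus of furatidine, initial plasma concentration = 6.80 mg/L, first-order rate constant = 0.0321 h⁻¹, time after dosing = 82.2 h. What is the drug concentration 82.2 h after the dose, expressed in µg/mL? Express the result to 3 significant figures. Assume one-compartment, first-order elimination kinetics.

0.486 µg/mL

C = C₀ · e^(−k·t) = 6.800 × e^(−0.03210 × 82.2)
  = 6.800 × 0.07146 = 0.4859 mg/L
(0.4859 mg/L = 0.4859 µg/mL)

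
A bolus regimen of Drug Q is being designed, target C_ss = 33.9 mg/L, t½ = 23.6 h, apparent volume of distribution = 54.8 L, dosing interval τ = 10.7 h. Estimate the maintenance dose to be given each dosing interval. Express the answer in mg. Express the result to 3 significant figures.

584 mg

k = ln2 / t½ = 0.693147 / 23.6 = 0.02937 h⁻¹
CL = k × Vd = 0.02937 × 54.8 = 1.609 L/h
At steady state, Dose/τ = Css × CL.
Dose = Css × CL × τ = 33.9 × 1.609 × 10.7 = 583.6 mg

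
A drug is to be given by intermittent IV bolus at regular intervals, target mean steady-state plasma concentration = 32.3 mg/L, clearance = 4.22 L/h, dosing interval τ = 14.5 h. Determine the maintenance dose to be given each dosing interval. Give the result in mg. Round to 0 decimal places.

At steady state, Dose/τ = Css × CL.
Dose = Css × CL × τ = 32.3 × 4.220 × 14.5 = 1976 mg

1976 mg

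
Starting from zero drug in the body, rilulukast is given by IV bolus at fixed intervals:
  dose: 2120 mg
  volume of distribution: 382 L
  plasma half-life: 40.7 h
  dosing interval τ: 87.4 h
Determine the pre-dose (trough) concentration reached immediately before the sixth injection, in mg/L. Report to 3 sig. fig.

1.62 mg/L

C₀ per dose = Dose / Vd = 2120 / 382 = 5.550 mg/L
k = ln2 / t½ = 0.693147 / 40.7 = 0.01703 h⁻¹
Fraction remaining after one interval: r = e^(−kτ) = e^(−0.01703 × 87.4) = 0.2257
Before dose 6, 5 doses have been given (aged 1τ, 2τ, 3τ, 4τ, 5τ).
C_trough = C₀ × (r + r² + … + r^5) = C₀ × r(1−r^5)/(1−r)
        = 5.550 × 0.2257 × (1 − 0.0005857) / (1 − 0.2257) = 1.617 mg/L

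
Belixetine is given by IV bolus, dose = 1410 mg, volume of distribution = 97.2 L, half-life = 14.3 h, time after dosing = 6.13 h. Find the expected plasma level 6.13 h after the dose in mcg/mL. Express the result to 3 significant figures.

C₀ = Dose / Vd = 1410 / 97.2 = 14.51 mg/L
k = ln2 / t½ = 0.693147 / 14.3 = 0.04847 h⁻¹
C = C₀ · e^(−k·t) = 14.51 × e^(−0.04847 × 6.13)
  = 14.51 × 0.7430 = 10.78 mg/L
(10.78 mg/L = 10.78 mcg/mL)

10.8 mcg/mL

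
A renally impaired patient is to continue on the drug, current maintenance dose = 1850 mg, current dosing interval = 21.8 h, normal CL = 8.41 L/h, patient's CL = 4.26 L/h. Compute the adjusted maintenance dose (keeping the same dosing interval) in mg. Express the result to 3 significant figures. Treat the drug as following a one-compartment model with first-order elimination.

937 mg

To keep the same average steady-state level, dosing rate must scale with clearance.
CL ratio = 4.26 / 8.41 = 0.5065
New dose (same interval) = 1850 × 0.5065 = 937.0 mg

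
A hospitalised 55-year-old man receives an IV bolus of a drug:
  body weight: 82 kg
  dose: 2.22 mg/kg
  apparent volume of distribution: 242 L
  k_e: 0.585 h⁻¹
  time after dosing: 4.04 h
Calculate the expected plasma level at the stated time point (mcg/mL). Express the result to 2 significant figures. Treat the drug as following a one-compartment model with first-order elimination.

0.071 mcg/mL

Total dose = 2.22 × 82 = 182.0 mg
C₀ = Dose / Vd = 182.0 / 242 = 0.7521 mg/L
C = C₀ · e^(−k·t) = 0.7521 × e^(−0.5850 × 4.04)
  = 0.7521 × 0.09410 = 0.07077 mg/L
(0.07077 mg/L = 0.07077 mcg/mL)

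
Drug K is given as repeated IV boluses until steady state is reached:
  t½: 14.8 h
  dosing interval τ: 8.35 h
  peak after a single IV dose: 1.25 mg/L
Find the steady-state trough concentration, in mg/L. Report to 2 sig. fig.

2.6 mg/L

k = ln2 / t½ = 0.693147 / 14.8 = 0.04683 h⁻¹
e^(−kτ) = e^(−0.04683 × 8.35) = 0.6764
Accumulation ratio R = 1 / (1 − e^(−kτ)) = 1 / (1 − 0.6764) = 3.090
Steady-state trough = C₀ × R × e^(−kτ) = 1.25 × 3.090 × 0.6764 = 2.613 mg/L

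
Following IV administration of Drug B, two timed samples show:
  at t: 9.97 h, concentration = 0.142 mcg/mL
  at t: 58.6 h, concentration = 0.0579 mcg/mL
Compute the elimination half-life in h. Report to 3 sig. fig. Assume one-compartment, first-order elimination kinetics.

37.6 h

k = ln(C₁/C₂) / (t₂ − t₁) = ln(0.142/0.0579) / (58.6 − 9.97)
  = 0.8971 / 48.63 = 0.01845 h⁻¹
t½ = ln2 / k = 0.693147 / 0.01845 = 37.57 h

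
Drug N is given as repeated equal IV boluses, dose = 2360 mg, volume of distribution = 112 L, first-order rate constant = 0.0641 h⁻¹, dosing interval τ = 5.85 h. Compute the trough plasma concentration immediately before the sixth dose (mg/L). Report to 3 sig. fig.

39.2 mg/L

C₀ per dose = Dose / Vd = 2360 / 112 = 21.07 mg/L
Fraction remaining after one interval: r = e^(−kτ) = e^(−0.06410 × 5.85) = 0.6873
Before dose 6, 5 doses have been given (aged 1τ, 2τ, 3τ, 4τ, 5τ).
C_trough = C₀ × (r + r² + … + r^5) = C₀ × r(1−r^5)/(1−r)
        = 21.07 × 0.6873 × (1 − 0.1534) / (1 − 0.6873) = 39.21 mg/L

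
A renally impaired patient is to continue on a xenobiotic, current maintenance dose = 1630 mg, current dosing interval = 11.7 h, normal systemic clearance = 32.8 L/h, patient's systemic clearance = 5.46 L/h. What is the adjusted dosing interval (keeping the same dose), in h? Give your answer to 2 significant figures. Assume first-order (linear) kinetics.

To keep the same average steady-state level, dosing rate must scale with clearance.
CL ratio = 5.46 / 32.8 = 0.1665
New interval (same dose) = 11.7 / 0.1665 = 70.27 h

70 h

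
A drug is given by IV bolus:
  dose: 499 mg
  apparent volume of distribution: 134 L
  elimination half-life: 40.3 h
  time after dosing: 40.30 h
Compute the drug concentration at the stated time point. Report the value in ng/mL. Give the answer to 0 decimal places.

C₀ = Dose / Vd = 499.0 / 134 = 3.724 mg/L
k = ln2 / t½ = 0.693147 / 40.3 = 0.01720 h⁻¹
t / t½ = 40.30 / 40.3 = 1 half-lives
C = C₀ × (1/2)^1 = 3.724 × 0.5000 = 1.862 mg/L
Convert: 1.862 mg/L × 1000 = 1862 ng/mL

1862 ng/mL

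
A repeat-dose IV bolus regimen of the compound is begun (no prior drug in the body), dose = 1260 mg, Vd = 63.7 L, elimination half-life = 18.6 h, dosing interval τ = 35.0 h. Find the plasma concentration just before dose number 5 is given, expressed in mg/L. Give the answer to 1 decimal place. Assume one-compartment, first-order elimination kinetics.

7.3 mg/L

C₀ per dose = Dose / Vd = 1260 / 63.7 = 19.78 mg/L
k = ln2 / t½ = 0.693147 / 18.6 = 0.03727 h⁻¹
Fraction remaining after one interval: r = e^(−kτ) = e^(−0.03727 × 35.0) = 0.2713
Before dose 5, 4 doses have been given (aged 1τ, 2τ, 3τ, 4τ).
C_trough = C₀ × (r + r² + … + r^4) = C₀ × r(1−r^4)/(1−r)
        = 19.78 × 0.2713 × (1 − 0.005418) / (1 − 0.2713) = 7.324 mg/L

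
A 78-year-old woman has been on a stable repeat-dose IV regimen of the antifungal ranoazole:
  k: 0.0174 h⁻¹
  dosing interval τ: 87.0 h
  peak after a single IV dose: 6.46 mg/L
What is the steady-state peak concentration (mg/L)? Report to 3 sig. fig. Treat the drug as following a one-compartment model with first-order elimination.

8.28 mg/L

e^(−kτ) = e^(−0.01740 × 87.0) = 0.2201
Accumulation ratio R = 1 / (1 − e^(−kτ)) = 1 / (1 − 0.2201) = 1.282
Steady-state peak = C₀ × R = 6.46 × 1.282 = 8.282 mg/L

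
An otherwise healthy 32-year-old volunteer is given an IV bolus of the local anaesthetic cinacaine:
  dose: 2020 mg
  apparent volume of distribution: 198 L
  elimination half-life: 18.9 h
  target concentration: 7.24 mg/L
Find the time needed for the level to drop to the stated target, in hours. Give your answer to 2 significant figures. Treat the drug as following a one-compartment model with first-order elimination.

9.4 h

C₀ = Dose / Vd = 2020 / 198 = 10.20 mg/L
k = ln2 / t½ = 0.693147 / 18.9 = 0.03667 h⁻¹
t = ln(C₀ / C) / k = ln(10.20 / 7.24) / 0.03667
  = ln(1.409) / 0.03667 = 0.3429 / 0.03667 = 9.351 h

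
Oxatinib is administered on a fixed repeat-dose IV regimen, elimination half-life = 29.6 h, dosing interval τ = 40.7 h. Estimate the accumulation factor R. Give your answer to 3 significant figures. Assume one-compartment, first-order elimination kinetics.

k = ln2 / t½ = 0.693147 / 29.6 = 0.02342 h⁻¹
e^(−kτ) = e^(−0.02342 × 40.7) = 0.3855
Accumulation ratio R = 1 / (1 − e^(−kτ)) = 1 / (1 − 0.3855) = 1.627

1.63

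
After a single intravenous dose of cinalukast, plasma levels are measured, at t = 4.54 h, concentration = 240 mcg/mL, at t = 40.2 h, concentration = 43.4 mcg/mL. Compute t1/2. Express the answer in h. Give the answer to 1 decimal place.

14.5 h

k = ln(C₁/C₂) / (t₂ − t₁) = ln(240/43.4) / (40.2 − 4.54)
  = 1.710 / 35.66 = 0.04795 h⁻¹
t½ = ln2 / k = 0.693147 / 0.04795 = 14.46 h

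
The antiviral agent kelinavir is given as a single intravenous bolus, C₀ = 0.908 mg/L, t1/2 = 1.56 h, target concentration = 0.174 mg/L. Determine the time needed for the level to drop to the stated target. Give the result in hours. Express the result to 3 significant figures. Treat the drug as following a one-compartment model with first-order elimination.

3.72 h

k = ln2 / t½ = 0.693147 / 1.56 = 0.4443 h⁻¹
t = ln(C₀ / C) / k = ln(0.9080 / 0.174) / 0.4443
  = ln(5.218) / 0.4443 = 1.652 / 0.4443 = 3.718 h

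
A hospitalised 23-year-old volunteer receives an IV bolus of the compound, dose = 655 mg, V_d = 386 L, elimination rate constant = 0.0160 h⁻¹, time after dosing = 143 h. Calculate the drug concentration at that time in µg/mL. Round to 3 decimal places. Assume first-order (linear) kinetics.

C₀ = Dose / Vd = 655.0 / 386 = 1.697 mg/L
C = C₀ · e^(−k·t) = 1.697 × e^(−0.01600 × 143)
  = 1.697 × 0.1015 = 0.1722 mg/L
(0.1722 mg/L = 0.1722 µg/mL)

0.172 µg/mL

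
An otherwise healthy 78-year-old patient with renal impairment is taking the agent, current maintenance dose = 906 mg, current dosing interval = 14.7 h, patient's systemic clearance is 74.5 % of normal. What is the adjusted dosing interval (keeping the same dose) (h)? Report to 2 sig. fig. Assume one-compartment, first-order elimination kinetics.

To keep the same average steady-state level, dosing rate must scale with clearance.
CL ratio = 74.5 / 100 = 0.7450
New interval (same dose) = 14.7 / 0.7450 = 19.73 h

20 h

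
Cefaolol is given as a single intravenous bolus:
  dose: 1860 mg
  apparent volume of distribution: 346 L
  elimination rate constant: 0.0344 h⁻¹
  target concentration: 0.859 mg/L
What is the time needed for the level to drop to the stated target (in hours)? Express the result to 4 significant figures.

53.31 h

C₀ = Dose / Vd = 1860 / 346 = 5.376 mg/L
t = ln(C₀ / C) / k = ln(5.376 / 0.859) / 0.03440
  = ln(6.258) / 0.03440 = 1.834 / 0.03440 = 53.31 h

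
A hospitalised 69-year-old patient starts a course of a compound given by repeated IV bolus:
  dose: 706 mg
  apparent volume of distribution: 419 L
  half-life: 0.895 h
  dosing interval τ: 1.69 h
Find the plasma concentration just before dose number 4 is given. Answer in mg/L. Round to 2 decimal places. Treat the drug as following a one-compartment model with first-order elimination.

C₀ per dose = Dose / Vd = 706 / 419 = 1.685 mg/L
k = ln2 / t½ = 0.693147 / 0.895 = 0.7745 h⁻¹
Fraction remaining after one interval: r = e^(−kτ) = e^(−0.7745 × 1.69) = 0.2701
Before dose 4, 3 doses have been given (aged 1τ, 2τ, 3τ).
C_trough = C₀ × (r + r² + … + r^3) = C₀ × r(1−r^3)/(1−r)
        = 1.685 × 0.2701 × (1 − 0.01970) / (1 − 0.2701) = 0.6113 mg/L

0.61 mg/L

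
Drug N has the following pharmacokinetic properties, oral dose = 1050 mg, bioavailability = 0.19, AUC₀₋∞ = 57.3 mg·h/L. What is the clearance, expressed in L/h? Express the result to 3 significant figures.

CL = F·Dose / AUC = 0.19 × 1050 / 57.3 = 3.482 L/h

3.48 L/h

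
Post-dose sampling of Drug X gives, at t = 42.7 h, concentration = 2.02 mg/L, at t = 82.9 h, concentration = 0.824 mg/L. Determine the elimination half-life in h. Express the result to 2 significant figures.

k = ln(C₁/C₂) / (t₂ − t₁) = ln(2.02/0.824) / (82.9 − 42.7)
  = 0.8967 / 40.20 = 0.02231 h⁻¹
t½ = ln2 / k = 0.693147 / 0.02231 = 31.07 h

31 h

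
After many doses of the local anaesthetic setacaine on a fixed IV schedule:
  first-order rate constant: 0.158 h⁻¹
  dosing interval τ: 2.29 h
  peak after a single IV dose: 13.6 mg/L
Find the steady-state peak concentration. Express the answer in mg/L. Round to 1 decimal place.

44.8 mg/L

e^(−kτ) = e^(−0.1580 × 2.29) = 0.6964
Accumulation ratio R = 1 / (1 − e^(−kτ)) = 1 / (1 − 0.6964) = 3.294
Steady-state peak = C₀ × R = 13.6 × 3.294 = 44.80 mg/L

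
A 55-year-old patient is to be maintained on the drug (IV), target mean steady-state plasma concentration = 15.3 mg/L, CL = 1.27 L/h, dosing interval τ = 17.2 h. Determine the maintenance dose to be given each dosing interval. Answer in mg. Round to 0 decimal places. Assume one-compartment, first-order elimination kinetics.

334 mg

At steady state, Dose/τ = Css × CL.
Dose = Css × CL × τ = 15.3 × 1.270 × 17.2 = 334.2 mg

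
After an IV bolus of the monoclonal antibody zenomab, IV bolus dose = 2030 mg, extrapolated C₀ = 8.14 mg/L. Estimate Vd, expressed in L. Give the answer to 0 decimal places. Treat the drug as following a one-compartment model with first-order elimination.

Vd = Dose / C₀ = 2030 / 8.14 = 249.4 L

249 L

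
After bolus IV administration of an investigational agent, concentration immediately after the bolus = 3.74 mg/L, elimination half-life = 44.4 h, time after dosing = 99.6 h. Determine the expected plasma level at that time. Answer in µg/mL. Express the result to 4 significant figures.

0.7899 µg/mL

k = ln2 / t½ = 0.693147 / 44.4 = 0.01561 h⁻¹
C = C₀ · e^(−k·t) = 3.740 × e^(−0.01561 × 99.6)
  = 3.740 × 0.2112 = 0.7899 mg/L
(0.7899 mg/L = 0.7899 µg/mL)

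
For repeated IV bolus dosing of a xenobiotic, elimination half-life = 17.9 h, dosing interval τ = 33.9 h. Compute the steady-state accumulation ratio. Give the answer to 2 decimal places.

k = ln2 / t½ = 0.693147 / 17.9 = 0.03872 h⁻¹
e^(−kτ) = e^(−0.03872 × 33.9) = 0.2691
Accumulation ratio R = 1 / (1 − e^(−kτ)) = 1 / (1 − 0.2691) = 1.368

1.37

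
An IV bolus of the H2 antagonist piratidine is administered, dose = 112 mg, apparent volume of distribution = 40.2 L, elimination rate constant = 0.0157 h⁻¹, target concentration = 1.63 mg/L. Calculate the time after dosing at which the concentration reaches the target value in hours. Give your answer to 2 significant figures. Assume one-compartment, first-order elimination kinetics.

34 h

C₀ = Dose / Vd = 112.0 / 40.2 = 2.786 mg/L
t = ln(C₀ / C) / k = ln(2.786 / 1.63) / 0.01570
  = ln(1.709) / 0.01570 = 0.5359 / 0.01570 = 34.13 h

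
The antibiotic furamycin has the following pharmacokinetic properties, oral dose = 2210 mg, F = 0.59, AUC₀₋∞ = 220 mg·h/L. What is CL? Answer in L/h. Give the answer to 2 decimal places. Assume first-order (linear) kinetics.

CL = F·Dose / AUC = 0.59 × 2210 / 220 = 5.927 L/h

5.93 L/h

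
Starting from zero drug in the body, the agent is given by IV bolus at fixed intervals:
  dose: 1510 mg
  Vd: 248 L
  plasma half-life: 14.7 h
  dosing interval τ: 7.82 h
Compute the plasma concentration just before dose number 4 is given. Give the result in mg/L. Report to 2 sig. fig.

9.1 mg/L

C₀ per dose = Dose / Vd = 1510 / 248 = 6.089 mg/L
k = ln2 / t½ = 0.693147 / 14.7 = 0.04715 h⁻¹
Fraction remaining after one interval: r = e^(−kτ) = e^(−0.04715 × 7.82) = 0.6916
Before dose 4, 3 doses have been given (aged 1τ, 2τ, 3τ).
C_trough = C₀ × (r + r² + … + r^3) = C₀ × r(1−r^3)/(1−r)
        = 6.089 × 0.6916 × (1 − 0.3308) / (1 − 0.6916) = 9.138 mg/L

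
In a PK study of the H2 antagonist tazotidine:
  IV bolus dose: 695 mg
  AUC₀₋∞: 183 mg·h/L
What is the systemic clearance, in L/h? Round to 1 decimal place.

3.8 L/h

CL = Dose / AUC = 695 / 183 = 3.798 L/h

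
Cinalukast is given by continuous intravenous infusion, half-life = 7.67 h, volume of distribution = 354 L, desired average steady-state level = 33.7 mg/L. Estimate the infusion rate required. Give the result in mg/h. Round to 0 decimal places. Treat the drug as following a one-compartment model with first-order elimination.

k = ln2 / t½ = 0.693147 / 7.67 = 0.09037 h⁻¹
CL = k × Vd = 0.09037 × 354 = 31.99 L/h
At steady state, infusion rate R₀ = Css × CL = 33.7 × 31.99 = 1078 mg/h

1078 mg/h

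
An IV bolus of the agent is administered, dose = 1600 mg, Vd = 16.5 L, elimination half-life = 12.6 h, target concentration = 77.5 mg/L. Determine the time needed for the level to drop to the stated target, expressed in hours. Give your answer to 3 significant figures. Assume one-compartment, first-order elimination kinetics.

4.07 h

C₀ = Dose / Vd = 1600 / 16.5 = 96.97 mg/L
k = ln2 / t½ = 0.693147 / 12.6 = 0.05501 h⁻¹
t = ln(C₀ / C) / k = ln(96.97 / 77.5) / 0.05501
  = ln(1.251) / 0.05501 = 0.2239 / 0.05501 = 4.070 h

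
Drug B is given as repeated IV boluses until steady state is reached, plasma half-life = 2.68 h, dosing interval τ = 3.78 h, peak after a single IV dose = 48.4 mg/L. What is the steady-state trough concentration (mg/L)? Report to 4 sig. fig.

29.19 mg/L

k = ln2 / t½ = 0.693147 / 2.68 = 0.2586 h⁻¹
e^(−kτ) = e^(−0.2586 × 3.78) = 0.3762
Accumulation ratio R = 1 / (1 − e^(−kτ)) = 1 / (1 − 0.3762) = 1.603
Steady-state trough = C₀ × R × e^(−kτ) = 48.4 × 1.603 × 0.3762 = 29.19 mg/L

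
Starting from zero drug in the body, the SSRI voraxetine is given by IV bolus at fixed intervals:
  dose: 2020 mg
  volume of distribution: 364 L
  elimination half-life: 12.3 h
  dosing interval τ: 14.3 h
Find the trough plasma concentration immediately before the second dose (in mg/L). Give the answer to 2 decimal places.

2.48 mg/L

C₀ per dose = Dose / Vd = 2020 / 364 = 5.549 mg/L
k = ln2 / t½ = 0.693147 / 12.3 = 0.05635 h⁻¹
Fraction remaining after one interval: r = e^(−kτ) = e^(−0.05635 × 14.3) = 0.4467
Before dose 2, 1 dose has been given (aged 1τ).
C_trough = C₀ × r = 5.549 × 0.4467 = 2.479 mg/L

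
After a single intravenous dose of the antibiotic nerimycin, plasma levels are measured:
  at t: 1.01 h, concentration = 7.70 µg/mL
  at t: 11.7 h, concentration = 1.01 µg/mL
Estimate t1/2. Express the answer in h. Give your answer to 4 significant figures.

3.648 h

k = ln(C₁/C₂) / (t₂ − t₁) = ln(7.70/1.01) / (11.7 − 1.01)
  = 2.031 / 10.69 = 0.1900 h⁻¹
t½ = ln2 / k = 0.693147 / 0.1900 = 3.648 h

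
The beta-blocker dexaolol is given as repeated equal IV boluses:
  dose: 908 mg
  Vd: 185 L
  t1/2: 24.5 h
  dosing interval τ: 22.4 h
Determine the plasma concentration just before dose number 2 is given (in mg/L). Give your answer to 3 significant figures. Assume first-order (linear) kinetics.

2.60 mg/L

C₀ per dose = Dose / Vd = 908 / 185 = 4.908 mg/L
k = ln2 / t½ = 0.693147 / 24.5 = 0.02829 h⁻¹
Fraction remaining after one interval: r = e^(−kτ) = e^(−0.02829 × 22.4) = 0.5306
Before dose 2, 1 dose has been given (aged 1τ).
C_trough = C₀ × r = 4.908 × 0.5306 = 2.604 mg/L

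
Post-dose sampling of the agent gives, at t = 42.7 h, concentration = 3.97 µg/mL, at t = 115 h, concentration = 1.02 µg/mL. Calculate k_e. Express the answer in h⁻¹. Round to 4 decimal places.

k = ln(C₁/C₂) / (t₂ − t₁) = ln(3.97/1.02) / (115 − 42.7)
  = 1.359 / 72.30 = 0.01880 h⁻¹

0.0188 h⁻¹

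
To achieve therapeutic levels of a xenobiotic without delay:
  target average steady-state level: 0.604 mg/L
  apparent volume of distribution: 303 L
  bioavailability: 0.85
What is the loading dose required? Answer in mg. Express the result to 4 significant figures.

LD = Css × Vd / F = 0.604 × 303 / 0.85 = 215.3 mg

215.3 mg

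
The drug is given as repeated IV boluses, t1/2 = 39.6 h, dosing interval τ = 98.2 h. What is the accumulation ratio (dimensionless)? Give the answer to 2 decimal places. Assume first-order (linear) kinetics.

1.22

k = ln2 / t½ = 0.693147 / 39.6 = 0.01750 h⁻¹
e^(−kτ) = e^(−0.01750 × 98.2) = 0.1793
Accumulation ratio R = 1 / (1 − e^(−kτ)) = 1 / (1 − 0.1793) = 1.218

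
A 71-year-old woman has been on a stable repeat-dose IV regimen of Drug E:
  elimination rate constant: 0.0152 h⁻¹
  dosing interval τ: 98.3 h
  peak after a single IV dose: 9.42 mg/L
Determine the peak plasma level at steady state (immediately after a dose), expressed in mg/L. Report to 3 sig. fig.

e^(−kτ) = e^(−0.01520 × 98.3) = 0.2244
Accumulation ratio R = 1 / (1 − e^(−kτ)) = 1 / (1 − 0.2244) = 1.289
Steady-state peak = C₀ × R = 9.42 × 1.289 = 12.14 mg/L

12.1 mg/L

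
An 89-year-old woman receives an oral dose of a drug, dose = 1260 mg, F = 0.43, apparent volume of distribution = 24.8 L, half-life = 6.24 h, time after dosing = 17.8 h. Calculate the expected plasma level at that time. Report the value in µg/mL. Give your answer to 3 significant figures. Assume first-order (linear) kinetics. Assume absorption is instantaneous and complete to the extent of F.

3.02 µg/mL

Amount reaching circulation = F × Dose = 0.43 × 1260 = 541.8 mg
C₀ = F·Dose / Vd = 541.8 / 24.8 = 21.85 mg/L
k = ln2 / t½ = 0.693147 / 6.24 = 0.1111 h⁻¹
C = C₀ · e^(−k·t) = 21.85 × e^(−0.1111 × 17.8)
  = 21.85 × 0.1384 = 3.024 mg/L
(3.024 mg/L = 3.024 µg/mL)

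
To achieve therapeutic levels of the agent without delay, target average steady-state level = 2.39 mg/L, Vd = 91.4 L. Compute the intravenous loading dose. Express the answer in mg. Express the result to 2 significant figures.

220 mg

LD = Css × Vd = 2.39 × 91.4 = 218.4 mg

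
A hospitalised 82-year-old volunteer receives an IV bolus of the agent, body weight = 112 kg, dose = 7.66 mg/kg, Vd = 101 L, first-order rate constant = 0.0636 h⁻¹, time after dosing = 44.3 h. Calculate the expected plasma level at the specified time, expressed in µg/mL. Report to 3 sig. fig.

0.508 µg/mL

Total dose = 7.66 × 112 = 857.9 mg
C₀ = Dose / Vd = 857.9 / 101 = 8.494 mg/L
C = C₀ · e^(−k·t) = 8.494 × e^(−0.06360 × 44.3)
  = 8.494 × 0.05976 = 0.5076 mg/L
(0.5076 mg/L = 0.5076 µg/mL)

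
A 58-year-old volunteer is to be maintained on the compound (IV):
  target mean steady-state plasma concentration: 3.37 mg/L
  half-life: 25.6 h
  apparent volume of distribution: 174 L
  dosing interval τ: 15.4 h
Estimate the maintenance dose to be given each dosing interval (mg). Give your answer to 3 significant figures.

245 mg

k = ln2 / t½ = 0.693147 / 25.6 = 0.02708 h⁻¹
CL = k × Vd = 0.02708 × 174 = 4.712 L/h
At steady state, Dose/τ = Css × CL.
Dose = Css × CL × τ = 3.37 × 4.712 × 15.4 = 244.5 mg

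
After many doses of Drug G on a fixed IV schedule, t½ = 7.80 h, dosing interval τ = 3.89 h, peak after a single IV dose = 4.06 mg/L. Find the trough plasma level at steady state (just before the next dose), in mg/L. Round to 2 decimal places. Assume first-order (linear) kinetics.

9.83 mg/L

k = ln2 / t½ = 0.693147 / 7.80 = 0.08887 h⁻¹
e^(−kτ) = e^(−0.08887 × 3.89) = 0.7077
Accumulation ratio R = 1 / (1 − e^(−kτ)) = 1 / (1 − 0.7077) = 3.421
Steady-state trough = C₀ × R × e^(−kτ) = 4.06 × 3.421 × 0.7077 = 9.829 mg/L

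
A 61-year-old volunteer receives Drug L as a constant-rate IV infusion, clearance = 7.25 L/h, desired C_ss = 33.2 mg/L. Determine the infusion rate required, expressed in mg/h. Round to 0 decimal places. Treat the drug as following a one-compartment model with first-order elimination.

241 mg/h

At steady state, infusion rate R₀ = Css × CL = 33.2 × 7.250 = 240.7 mg/h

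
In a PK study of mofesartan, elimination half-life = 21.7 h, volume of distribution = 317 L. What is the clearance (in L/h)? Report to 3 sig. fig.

10.1 L/h

k = ln2 / t½ = 0.693147 / 21.7 = 0.03194 h⁻¹
CL = k × Vd = 0.03194 × 317 = 10.12 L/h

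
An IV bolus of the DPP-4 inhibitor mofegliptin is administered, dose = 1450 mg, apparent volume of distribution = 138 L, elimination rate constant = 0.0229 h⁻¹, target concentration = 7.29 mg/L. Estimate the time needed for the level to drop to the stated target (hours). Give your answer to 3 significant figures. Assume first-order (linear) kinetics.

16.0 h

C₀ = Dose / Vd = 1450 / 138 = 10.51 mg/L
t = ln(C₀ / C) / k = ln(10.51 / 7.29) / 0.02290
  = ln(1.442) / 0.02290 = 0.3660 / 0.02290 = 15.98 h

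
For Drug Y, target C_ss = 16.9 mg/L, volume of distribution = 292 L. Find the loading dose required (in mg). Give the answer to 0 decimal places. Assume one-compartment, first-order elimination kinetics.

4935 mg

LD = Css × Vd = 16.9 × 292 = 4935 mg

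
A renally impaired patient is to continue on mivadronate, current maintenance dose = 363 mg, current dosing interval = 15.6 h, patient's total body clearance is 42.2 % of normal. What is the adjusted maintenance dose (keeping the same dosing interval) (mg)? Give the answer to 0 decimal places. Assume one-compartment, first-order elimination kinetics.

153 mg

To keep the same average steady-state level, dosing rate must scale with clearance.
CL ratio = 42.2 / 100 = 0.4220
New dose (same interval) = 363 × 0.4220 = 153.2 mg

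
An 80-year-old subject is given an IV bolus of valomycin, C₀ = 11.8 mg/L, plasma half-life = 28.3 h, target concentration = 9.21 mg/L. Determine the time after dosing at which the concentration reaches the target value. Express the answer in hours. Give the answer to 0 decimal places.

10 h

k = ln2 / t½ = 0.693147 / 28.3 = 0.02449 h⁻¹
t = ln(C₀ / C) / k = ln(11.80 / 9.21) / 0.02449
  = ln(1.281) / 0.02449 = 0.2476 / 0.02449 = 10.11 h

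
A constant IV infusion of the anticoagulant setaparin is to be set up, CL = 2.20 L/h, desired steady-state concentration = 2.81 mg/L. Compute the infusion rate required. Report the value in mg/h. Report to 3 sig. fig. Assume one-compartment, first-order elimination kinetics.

6.18 mg/h

At steady state, infusion rate R₀ = Css × CL = 2.81 × 2.200 = 6.182 mg/h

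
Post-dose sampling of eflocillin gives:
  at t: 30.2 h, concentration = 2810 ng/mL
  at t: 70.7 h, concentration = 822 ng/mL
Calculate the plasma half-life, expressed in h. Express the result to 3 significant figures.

22.8 h

k = ln(C₁/C₂) / (t₂ − t₁) = ln(2810/822) / (70.7 − 30.2)
  = 1.229 / 40.50 = 0.03035 h⁻¹
t½ = ln2 / k = 0.693147 / 0.03035 = 22.84 h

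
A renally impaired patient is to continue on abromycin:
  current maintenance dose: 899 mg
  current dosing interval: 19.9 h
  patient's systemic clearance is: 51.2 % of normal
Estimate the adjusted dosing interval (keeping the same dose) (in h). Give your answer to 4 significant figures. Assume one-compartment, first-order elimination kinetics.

To keep the same average steady-state level, dosing rate must scale with clearance.
CL ratio = 51.2 / 100 = 0.5120
New interval (same dose) = 19.9 / 0.5120 = 38.87 h

38.87 h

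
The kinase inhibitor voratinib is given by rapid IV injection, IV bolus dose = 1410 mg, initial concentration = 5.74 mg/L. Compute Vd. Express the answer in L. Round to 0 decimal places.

246 L

Vd = Dose / C₀ = 1410 / 5.74 = 245.6 L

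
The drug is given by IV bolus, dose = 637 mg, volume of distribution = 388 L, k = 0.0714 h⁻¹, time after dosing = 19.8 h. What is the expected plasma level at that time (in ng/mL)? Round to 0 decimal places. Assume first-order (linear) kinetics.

C₀ = Dose / Vd = 637.0 / 388 = 1.642 mg/L
C = C₀ · e^(−k·t) = 1.642 × e^(−0.07140 × 19.8)
  = 1.642 × 0.2432 = 0.3993 mg/L
Convert: 0.3993 mg/L × 1000 = 399.3 ng/mL

399 ng/mL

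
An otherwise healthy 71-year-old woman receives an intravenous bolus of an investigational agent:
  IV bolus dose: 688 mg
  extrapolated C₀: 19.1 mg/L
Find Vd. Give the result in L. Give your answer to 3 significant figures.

36.0 L

Vd = Dose / C₀ = 688.0 / 19.1 = 36.02 L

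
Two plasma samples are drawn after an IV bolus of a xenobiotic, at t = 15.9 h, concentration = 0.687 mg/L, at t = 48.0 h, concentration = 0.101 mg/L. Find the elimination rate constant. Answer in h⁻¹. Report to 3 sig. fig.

0.0597 h⁻¹

k = ln(C₁/C₂) / (t₂ − t₁) = ln(0.687/0.101) / (48.0 − 15.9)
  = 1.917 / 32.10 = 0.05972 h⁻¹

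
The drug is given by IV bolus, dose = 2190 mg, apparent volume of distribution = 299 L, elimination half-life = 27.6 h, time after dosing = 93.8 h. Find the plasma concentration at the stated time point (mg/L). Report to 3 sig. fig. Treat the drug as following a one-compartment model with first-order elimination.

C₀ = Dose / Vd = 2190 / 299 = 7.324 mg/L
k = ln2 / t½ = 0.693147 / 27.6 = 0.02511 h⁻¹
C = C₀ · e^(−k·t) = 7.324 × e^(−0.02511 × 93.8)
  = 7.324 × 0.09486 = 0.6948 mg/L

0.695 mg/L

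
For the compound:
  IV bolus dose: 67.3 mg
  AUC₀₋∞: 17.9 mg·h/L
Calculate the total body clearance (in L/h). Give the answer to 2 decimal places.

CL = Dose / AUC = 67.3 / 17.9 = 3.760 L/h

3.76 L/h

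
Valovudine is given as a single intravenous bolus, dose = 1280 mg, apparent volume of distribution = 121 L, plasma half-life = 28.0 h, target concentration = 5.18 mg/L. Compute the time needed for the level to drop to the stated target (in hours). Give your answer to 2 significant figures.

29 h

C₀ = Dose / Vd = 1280 / 121 = 10.58 mg/L
k = ln2 / t½ = 0.693147 / 28.0 = 0.02476 h⁻¹
t = ln(C₀ / C) / k = ln(10.58 / 5.18) / 0.02476
  = ln(2.042) / 0.02476 = 0.7139 / 0.02476 = 28.83 h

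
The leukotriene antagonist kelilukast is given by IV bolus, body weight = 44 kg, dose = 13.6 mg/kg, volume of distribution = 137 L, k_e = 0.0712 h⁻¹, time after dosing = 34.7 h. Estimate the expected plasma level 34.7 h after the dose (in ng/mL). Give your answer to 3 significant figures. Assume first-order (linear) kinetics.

369 ng/mL

Total dose = 13.6 × 44 = 598.4 mg
C₀ = Dose / Vd = 598.4 / 137 = 4.368 mg/L
C = C₀ · e^(−k·t) = 4.368 × e^(−0.07120 × 34.7)
  = 4.368 × 0.08453 = 0.3692 mg/L
Convert: 0.3692 mg/L × 1000 = 369.2 ng/mL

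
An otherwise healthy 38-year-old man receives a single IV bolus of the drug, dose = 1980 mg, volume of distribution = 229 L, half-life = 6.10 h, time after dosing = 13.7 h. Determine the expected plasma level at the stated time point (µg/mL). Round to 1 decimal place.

C₀ = Dose / Vd = 1980 / 229 = 8.646 mg/L
k = ln2 / t½ = 0.693147 / 6.10 = 0.1136 h⁻¹
C = C₀ · e^(−k·t) = 8.646 × e^(−0.1136 × 13.7)
  = 8.646 × 0.2109 = 1.823 mg/L
(1.823 mg/L = 1.823 µg/mL)

1.8 µg/mL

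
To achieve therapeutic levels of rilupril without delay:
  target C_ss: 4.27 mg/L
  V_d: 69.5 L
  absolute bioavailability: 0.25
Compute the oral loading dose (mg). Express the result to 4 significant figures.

1187 mg

LD = Css × Vd / F = 4.27 × 69.5 / 0.25 = 1187 mg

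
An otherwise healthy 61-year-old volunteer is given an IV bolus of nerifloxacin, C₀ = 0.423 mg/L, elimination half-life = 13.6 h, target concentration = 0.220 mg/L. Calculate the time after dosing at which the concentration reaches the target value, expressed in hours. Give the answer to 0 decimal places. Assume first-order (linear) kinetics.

13 h

k = ln2 / t½ = 0.693147 / 13.6 = 0.05097 h⁻¹
t = ln(C₀ / C) / k = ln(0.4230 / 0.220) / 0.05097
  = ln(1.923) / 0.05097 = 0.6539 / 0.05097 = 12.83 h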